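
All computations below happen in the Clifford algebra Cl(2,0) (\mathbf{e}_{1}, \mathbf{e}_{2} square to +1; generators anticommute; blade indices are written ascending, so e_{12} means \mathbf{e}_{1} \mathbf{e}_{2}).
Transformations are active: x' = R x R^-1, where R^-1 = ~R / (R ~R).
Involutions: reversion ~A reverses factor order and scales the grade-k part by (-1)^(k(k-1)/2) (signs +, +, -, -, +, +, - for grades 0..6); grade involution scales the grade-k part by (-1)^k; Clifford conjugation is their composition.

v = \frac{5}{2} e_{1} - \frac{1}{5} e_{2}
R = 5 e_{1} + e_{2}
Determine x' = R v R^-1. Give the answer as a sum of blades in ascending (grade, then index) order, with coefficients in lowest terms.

~R = 5 e_{1} + e_{2}, and R ~R = 26, so R^-1 = ~R / (26).
R v = \frac{123}{10} - \frac{7}{2} e_{12}
Answer: \frac{29}{13} e_{1} + \frac{149}{130} e_{2}


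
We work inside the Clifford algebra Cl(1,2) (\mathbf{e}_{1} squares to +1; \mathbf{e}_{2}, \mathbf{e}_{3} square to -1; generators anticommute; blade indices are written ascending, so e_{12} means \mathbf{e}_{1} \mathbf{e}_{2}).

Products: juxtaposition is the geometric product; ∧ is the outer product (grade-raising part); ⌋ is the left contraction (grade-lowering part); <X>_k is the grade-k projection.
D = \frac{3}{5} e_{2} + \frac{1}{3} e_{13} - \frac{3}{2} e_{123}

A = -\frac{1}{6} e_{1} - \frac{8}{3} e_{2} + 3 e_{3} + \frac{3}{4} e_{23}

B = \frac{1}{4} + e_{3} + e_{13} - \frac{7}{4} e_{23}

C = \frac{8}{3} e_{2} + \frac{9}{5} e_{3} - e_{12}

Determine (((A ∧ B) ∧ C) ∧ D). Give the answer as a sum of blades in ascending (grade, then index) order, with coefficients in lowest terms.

step 1: -\frac{1}{24} e_{1} - \frac{2}{3} e_{2} + \frac{3}{4} e_{3} - \frac{1}{6} e_{13} - \frac{119}{48} e_{23} + \frac{71}{24} e_{123}
step 2: -\frac{1}{9} e_{12} - \frac{3}{40} e_{13} - \frac{16}{5} e_{23} - \frac{11}{36} e_{123}
step 3: \frac{9}{200} e_{123}
Answer: \frac{9}{200} e_{123}


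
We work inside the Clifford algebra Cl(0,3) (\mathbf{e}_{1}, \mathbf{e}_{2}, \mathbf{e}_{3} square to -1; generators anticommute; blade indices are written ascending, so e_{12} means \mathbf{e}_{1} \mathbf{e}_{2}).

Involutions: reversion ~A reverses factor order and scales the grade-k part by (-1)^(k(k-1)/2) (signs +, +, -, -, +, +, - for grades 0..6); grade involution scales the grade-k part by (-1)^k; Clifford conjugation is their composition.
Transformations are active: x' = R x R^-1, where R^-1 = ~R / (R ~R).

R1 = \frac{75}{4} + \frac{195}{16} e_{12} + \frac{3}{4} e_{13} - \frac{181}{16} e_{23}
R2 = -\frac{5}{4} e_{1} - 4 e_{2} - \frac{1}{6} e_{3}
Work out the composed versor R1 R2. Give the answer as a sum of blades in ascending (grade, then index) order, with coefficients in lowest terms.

Distribute over the terms of R2 (each basis-blade product reordered to ascending indices, repeated generators contracted through their squares):
R1 (-\frac{5}{4} e_{1}) = -\frac{375}{16} e_{1} - \frac{975}{64} e_{2} - \frac{15}{16} e_{3} + \frac{905}{64} e_{123}
R1 (-4 e_{2}) = \frac{195}{4} e_{1} - 75 e_{2} + \frac{181}{4} e_{3} + 3 e_{123}
R1 (-\frac{1}{6} e_{3}) = \frac{1}{8} e_{1} - \frac{181}{96} e_{2} - \frac{25}{8} e_{3} - \frac{65}{32} e_{123}
Summing the partial products and collecting blades:
Answer: \frac{407}{16} e_{1} - \frac{17687}{192} e_{2} + \frac{659}{16} e_{3} + \frac{967}{64} e_{123}


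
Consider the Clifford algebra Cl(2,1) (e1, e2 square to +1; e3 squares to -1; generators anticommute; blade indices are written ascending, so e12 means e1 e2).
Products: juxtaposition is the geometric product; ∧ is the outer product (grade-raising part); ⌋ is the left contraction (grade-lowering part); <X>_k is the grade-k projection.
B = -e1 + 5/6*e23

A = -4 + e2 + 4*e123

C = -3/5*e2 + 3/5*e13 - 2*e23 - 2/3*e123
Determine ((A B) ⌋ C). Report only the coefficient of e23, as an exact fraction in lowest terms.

step 1: 22/3*e1 + 5/6*e3 + e12 - 22/3*e23
step 2: 44/3 + 97/18*e1 - 5/3*e2 + 76/15*e3 + 5/9*e12 - 44/9*e23
Answer: -44/9


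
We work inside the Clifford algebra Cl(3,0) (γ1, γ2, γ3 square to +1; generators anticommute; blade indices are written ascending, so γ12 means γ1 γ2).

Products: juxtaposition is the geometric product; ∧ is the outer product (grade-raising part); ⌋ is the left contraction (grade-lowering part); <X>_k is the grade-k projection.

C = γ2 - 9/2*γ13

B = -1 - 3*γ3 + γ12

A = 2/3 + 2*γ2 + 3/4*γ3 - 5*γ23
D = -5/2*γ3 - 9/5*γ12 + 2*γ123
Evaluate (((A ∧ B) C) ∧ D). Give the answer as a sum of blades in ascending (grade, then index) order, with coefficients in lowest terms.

step 1: -2/3 - 2*γ2 - 11/4*γ3 + 2/3*γ12 - γ23 + 3/4*γ123
step 2: -2 - 281/24*γ1 - 97/24*γ2 + γ3 + 9/2*γ12 + 9/4*γ13 + 23/4*γ23 - 9*γ123
step 3: 5*γ3 + 18/5*γ12 + 1405/48*γ13 + 485/48*γ23 - 341/20*γ123
Answer: 5*γ3 + 18/5*γ12 + 1405/48*γ13 + 485/48*γ23 - 341/20*γ123


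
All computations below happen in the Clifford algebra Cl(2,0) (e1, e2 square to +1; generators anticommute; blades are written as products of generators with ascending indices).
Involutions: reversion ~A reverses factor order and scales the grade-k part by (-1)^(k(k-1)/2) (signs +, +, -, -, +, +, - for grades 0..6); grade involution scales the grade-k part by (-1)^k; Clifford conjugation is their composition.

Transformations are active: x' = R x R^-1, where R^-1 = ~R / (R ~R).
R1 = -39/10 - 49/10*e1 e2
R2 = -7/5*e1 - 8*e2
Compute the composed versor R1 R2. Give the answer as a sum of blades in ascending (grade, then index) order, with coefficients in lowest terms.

Distribute over the terms of R1 (each basis-blade product reordered to ascending indices, repeated generators contracted through their squares):
(-39/10) R2 = 273/50*e1 + 156/5*e2
(-49/10*e1 e2) R2 = 196/5*e1 - 343/50*e2
Summing the partial products and collecting blades:
Answer: 2233/50*e1 + 1217/50*e2


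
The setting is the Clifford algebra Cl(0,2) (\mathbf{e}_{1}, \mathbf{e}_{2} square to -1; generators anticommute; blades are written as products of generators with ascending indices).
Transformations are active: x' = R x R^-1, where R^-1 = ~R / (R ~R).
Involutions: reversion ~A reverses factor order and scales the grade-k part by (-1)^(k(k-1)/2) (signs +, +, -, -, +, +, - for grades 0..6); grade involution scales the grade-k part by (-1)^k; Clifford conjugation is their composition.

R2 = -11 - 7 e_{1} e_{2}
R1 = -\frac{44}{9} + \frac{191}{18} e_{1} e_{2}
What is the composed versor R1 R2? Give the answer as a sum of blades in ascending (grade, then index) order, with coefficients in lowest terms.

Distribute over the terms of R1 (each basis-blade product reordered to ascending indices, repeated generators contracted through their squares):
(-\frac{44}{9}) R2 = \frac{484}{9} + \frac{308}{9} e_{1} e_{2}
(\frac{191}{18} e_{1} e_{2}) R2 = \frac{1337}{18} - \frac{2101}{18} e_{1} e_{2}
Summing the partial products and collecting blades:
Answer: \frac{2305}{18} - \frac{165}{2} e_{1} e_{2}


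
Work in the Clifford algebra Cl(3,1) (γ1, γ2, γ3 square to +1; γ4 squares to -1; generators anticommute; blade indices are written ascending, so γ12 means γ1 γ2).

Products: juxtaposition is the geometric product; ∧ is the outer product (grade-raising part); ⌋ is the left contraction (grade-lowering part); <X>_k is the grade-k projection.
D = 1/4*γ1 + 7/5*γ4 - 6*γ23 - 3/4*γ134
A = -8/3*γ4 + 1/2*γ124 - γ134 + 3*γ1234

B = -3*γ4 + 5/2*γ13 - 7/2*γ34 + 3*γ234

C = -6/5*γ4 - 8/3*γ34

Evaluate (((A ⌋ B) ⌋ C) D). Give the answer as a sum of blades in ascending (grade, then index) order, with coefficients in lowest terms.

step 1: -8 + 28/3*γ3 + 8*γ23
step 2: -688/45*γ4 + 64/3*γ34
step 3: 4816/225 - 16*γ1 - 448/15*γ3 - 172/15*γ13 + 172/45*γ14 + 128*γ24 + 16/3*γ134 + 1376/15*γ234
Answer: 4816/225 - 16*γ1 - 448/15*γ3 - 172/15*γ13 + 172/45*γ14 + 128*γ24 + 16/3*γ134 + 1376/15*γ234


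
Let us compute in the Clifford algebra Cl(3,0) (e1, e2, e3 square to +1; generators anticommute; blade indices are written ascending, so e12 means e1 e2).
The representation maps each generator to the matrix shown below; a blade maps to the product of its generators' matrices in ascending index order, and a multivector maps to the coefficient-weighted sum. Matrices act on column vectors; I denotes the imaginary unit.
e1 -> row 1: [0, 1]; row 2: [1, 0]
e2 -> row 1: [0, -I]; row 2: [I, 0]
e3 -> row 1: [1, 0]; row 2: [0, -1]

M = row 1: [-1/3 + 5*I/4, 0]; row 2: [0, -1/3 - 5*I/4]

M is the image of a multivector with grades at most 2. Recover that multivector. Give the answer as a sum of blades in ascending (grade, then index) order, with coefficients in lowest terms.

Method: 1, rho(e1), rho(e2), rho(e3) form a trace-orthogonal basis of the 2x2 complex matrices (tr(X Y) = 2 if X = Y, else 0), so M = m0*1 + m1*rho(e1) + m2*rho(e2) + m3*rho(e3) with m0 = tr(M)/2 = -1/3, m1 = tr(M rho(e1))/2 = 0, m2 = tr(M rho(e2))/2 = 0, m3 = tr(M rho(e3))/2 = 5*I/4.
Multiplying table entries, the bivector images are rho(e12) = I*rho(e3), rho(e13) = -I*rho(e2), rho(e23) = I*rho(e1); with real blade coefficients the real parts of m0..m3 are the coefficients of 1, e1, e2, e3 and the imaginary parts give the bivectors (e23: Im m1, e13: -Im m2, e12: Im m3).
Answer: -1/3 + 5/4*e12


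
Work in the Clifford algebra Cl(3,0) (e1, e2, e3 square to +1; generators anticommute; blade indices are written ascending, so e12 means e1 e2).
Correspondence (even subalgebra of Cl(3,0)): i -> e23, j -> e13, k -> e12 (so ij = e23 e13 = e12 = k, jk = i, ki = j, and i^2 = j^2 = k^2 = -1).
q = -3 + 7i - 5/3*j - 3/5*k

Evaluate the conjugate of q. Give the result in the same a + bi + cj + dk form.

In blades: q = -3 - 3/5*e12 - 5/3*e13 + 7*e23.
Quaternion conjugation is reversion on the even subalgebra: the scalar is fixed and every grade-2 blade flips sign, giving -3 + 3/5*e12 + 5/3*e13 - 7*e23; translating back:
Answer: -3 - 7i + 5/3*j + 3/5*k


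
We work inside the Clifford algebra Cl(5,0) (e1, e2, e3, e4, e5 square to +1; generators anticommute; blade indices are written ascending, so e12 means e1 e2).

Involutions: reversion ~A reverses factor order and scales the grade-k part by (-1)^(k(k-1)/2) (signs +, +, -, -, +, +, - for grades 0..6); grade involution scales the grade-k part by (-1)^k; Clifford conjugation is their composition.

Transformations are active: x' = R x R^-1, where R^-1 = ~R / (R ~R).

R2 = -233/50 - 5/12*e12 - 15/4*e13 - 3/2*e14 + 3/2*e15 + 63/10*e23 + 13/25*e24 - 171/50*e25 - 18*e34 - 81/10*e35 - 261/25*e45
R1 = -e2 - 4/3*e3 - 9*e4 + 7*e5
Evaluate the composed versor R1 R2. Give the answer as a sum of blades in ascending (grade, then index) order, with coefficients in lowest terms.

Distribute over the terms of R1 (each basis-blade product reordered to ascending indices, repeated generators contracted through their squares):
(-e2) R2 = -5/12*e1 + 233/50*e2 - 63/10*e3 - 13/25*e4 + 171/50*e5 - 15/4*e123 - 3/2*e124 + 3/2*e125 + 18*e234 + 81/10*e235 + 261/25*e245
(-4/3*e3) R2 = -5*e1 + 42/5*e2 + 466/75*e3 + 24*e4 + 54/5*e5 + 5/9*e123 - 2*e134 + 2*e135 + 52/75*e234 - 114/25*e235 + 348/25*e345
(-9*e4) R2 = -27/2*e1 + 117/25*e2 - 162*e3 + 2097/50*e4 + 2349/25*e5 + 15/4*e124 + 135/4*e134 + 27/2*e145 - 567/10*e234 - 1539/50*e245 - 729/10*e345
(7*e5) R2 = -21/2*e1 + 1197/50*e2 + 567/10*e3 + 1827/25*e4 - 1631/50*e5 - 35/12*e125 - 105/4*e135 - 21/2*e145 + 441/10*e235 + 91/25*e245 - 126*e345
Summing the partial products and collecting blades:
Answer: -353/12*e1 + 1042/25*e2 - 7904/75*e3 + 277/2*e4 + 1889/25*e5 - 115/36*e123 + 9/4*e124 - 17/12*e125 + 127/4*e134 - 97/4*e135 + 3*e145 - 5701/150*e234 + 1191/25*e235 - 167/10*e245 - 9249/50*e345


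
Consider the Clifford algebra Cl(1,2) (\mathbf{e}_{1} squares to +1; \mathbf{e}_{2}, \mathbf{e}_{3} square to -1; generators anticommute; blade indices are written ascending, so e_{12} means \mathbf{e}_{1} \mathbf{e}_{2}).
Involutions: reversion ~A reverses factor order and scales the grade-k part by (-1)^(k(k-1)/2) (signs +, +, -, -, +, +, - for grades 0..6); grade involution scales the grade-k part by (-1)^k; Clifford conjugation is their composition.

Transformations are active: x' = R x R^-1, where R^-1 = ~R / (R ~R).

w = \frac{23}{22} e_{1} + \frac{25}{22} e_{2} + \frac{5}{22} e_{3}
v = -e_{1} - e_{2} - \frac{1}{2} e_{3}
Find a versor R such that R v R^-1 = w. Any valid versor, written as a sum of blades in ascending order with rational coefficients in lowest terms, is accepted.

Equal squares first: v^2 = w^2 = -\frac{1}{4}. Then v + w = \frac{1}{22} e_{1} + \frac{3}{22} e_{2} - \frac{3}{11} e_{3} is a versor taking v to w, provided it is invertible.
Answer: \frac{1}{22} e_{1} + \frac{3}{22} e_{2} - \frac{3}{11} e_{3}


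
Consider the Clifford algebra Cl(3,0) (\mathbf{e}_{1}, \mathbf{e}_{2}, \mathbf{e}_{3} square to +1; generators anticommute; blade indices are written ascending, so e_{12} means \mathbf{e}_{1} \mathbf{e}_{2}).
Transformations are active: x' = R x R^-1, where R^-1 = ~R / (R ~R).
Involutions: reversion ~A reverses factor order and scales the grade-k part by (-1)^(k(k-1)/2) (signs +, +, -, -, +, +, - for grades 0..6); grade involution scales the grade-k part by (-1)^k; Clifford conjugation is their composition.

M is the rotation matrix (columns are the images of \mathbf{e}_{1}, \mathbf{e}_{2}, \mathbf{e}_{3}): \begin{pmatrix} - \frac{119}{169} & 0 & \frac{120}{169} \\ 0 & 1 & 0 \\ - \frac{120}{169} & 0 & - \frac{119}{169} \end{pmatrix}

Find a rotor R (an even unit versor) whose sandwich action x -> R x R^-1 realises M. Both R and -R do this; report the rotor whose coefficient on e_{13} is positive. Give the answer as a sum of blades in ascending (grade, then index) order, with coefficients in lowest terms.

Method: write R = a + b12*e_{12} + b13*e_{13} + b23*e_{23} with a^2 + b12^2 + b13^2 + b23^2 = 1 (so R^-1 = ~R). Expanding the columns R e_j ~R gives tr M = 4a^2 - 1 and, from the antisymmetric part, M21 - M12 = -4a*b12, M13 - M31 = 4a*b13, M32 - M23 = -4a*b23.
Here tr M = -\frac{69}{169}, so a^2 = (1 + tr M)/4 = \frac{25}{169} and a = ±\frac{5}{13}. Taking a = \frac{5}{13}: M21 - M12 = 0, M13 - M31 = \frac{240}{169}, M32 - M23 = 0, giving b12 = 0, b13 = \frac{12}{13}, b23 = 0, i.e. R = \frac{5}{13} + \frac{12}{13} e_{13}.
Its e_{13} coefficient is already positive.
Answer: \frac{5}{13} + \frac{12}{13} e_{13}. Why the constraint matters: R and -R act identically through the sandwich — M has trace -\frac{69}{169} either way — so only the sign condition on e_{13} picks one of the two preimages.


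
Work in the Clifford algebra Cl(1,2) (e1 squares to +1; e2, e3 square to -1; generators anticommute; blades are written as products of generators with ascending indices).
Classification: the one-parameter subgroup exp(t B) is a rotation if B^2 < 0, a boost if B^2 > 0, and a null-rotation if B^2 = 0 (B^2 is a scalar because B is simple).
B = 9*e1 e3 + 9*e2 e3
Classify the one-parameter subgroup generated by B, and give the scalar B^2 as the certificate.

B^2 term by term: the squares give (9)^2*(e1 e3)^2 + (9)^2*(e2 e3)^2 = 81*(+1) + 81*(-1) = 0 (each basis 2-blade squares to minus the product of its generators' squares); cross terms between blades sharing an index anticommute and cancel. So B^2 = 0.
Answer: null-rotation, certificate B^2 = 0. Check the certificate: B^2 = 0, and that sign is decisive whatever form B takes.


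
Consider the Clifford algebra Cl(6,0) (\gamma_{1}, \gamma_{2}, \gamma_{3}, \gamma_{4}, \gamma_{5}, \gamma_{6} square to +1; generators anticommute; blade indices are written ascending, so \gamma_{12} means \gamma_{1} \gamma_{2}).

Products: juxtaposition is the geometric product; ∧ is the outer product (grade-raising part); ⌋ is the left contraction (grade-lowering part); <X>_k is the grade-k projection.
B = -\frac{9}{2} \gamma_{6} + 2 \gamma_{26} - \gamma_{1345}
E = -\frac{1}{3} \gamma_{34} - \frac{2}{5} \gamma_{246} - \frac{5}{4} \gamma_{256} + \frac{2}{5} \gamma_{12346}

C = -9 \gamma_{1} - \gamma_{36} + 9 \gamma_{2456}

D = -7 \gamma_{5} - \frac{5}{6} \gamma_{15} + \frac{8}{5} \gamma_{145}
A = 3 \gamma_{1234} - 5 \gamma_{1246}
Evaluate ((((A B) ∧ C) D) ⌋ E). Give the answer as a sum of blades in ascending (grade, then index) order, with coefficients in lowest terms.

step 1: -10 \gamma_{14} - 3 \gamma_{25} + \frac{45}{2} \gamma_{124} + 6 \gamma_{1346} - 5 \gamma_{2356} - \frac{27}{2} \gamma_{12346}
step 2: 27 \gamma_{125} - 10 \gamma_{1346} - 3 \gamma_{2356} + \frac{45}{2} \gamma_{12346} + 45 \gamma_{12356}
step 3: -\frac{45}{2} \gamma_{2} - 189 \gamma_{12} - \frac{216}{5} \gamma_{24} + \frac{33}{2} \gamma_{236} + 16 \gamma_{356} + \frac{625}{2} \gamma_{1236} - 72 \gamma_{2346} + 36 \gamma_{2356} + \frac{25}{3} \gamma_{3456} + \frac{24}{5} \gamma_{12346} - 70 \gamma_{13456} + \frac{75}{4} \gamma_{23456} + \frac{315}{2} \gamma_{123456}
step 4: \frac{48}{25} - \frac{144}{5} \gamma_{1} - 125 \gamma_{4} - \frac{432}{25} \gamma_{6} - \frac{33}{5} \gamma_{14} + 9 \gamma_{46} + \frac{225}{8} \gamma_{56} - \frac{432}{25} \gamma_{136} + \frac{378}{5} \gamma_{346} + 9 \gamma_{1346}
Answer: \frac{48}{25} - \frac{144}{5} \gamma_{1} - 125 \gamma_{4} - \frac{432}{25} \gamma_{6} - \frac{33}{5} \gamma_{14} + 9 \gamma_{46} + \frac{225}{8} \gamma_{56} - \frac{432}{25} \gamma_{136} + \frac{378}{5} \gamma_{346} + 9 \gamma_{1346}


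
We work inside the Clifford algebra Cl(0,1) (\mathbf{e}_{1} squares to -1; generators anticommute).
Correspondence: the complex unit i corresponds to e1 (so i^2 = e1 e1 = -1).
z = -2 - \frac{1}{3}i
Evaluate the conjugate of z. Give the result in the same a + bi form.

In blades: z = -2 - \frac{1}{3} e_{1}.
Conjugation here is Clifford conjugation: the scalar is fixed and the grade-1 and grade-2 blades all flip sign, giving -2 + \frac{1}{3} e_{1}; translating back:
Answer: -2 + \frac{1}{3}i


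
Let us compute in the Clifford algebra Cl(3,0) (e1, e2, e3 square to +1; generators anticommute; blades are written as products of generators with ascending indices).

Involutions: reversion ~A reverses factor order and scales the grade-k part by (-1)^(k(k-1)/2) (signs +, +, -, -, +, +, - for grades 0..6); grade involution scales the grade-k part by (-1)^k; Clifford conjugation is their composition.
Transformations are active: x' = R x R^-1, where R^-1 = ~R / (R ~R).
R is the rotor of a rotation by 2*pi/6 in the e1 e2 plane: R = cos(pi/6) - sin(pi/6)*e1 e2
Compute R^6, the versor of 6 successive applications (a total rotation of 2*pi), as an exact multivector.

Because a rotor carries half the rotation angle, composing 6 copies of this e1 e2-plane rotor multiplies the phase: 6*(pi/6) = pi, hence R^6 = cos(pi) - sin(pi)*e1 e2.
cos(pi) = -1 and sin(pi) = 0, so R^6 = -1. The total rotation 2*pi is 1 full turn, so every vector returns to itself, yet the rotor is -1, on the OTHER sheet of the double cover (an odd number of 2*pi turns).
Answer: -1


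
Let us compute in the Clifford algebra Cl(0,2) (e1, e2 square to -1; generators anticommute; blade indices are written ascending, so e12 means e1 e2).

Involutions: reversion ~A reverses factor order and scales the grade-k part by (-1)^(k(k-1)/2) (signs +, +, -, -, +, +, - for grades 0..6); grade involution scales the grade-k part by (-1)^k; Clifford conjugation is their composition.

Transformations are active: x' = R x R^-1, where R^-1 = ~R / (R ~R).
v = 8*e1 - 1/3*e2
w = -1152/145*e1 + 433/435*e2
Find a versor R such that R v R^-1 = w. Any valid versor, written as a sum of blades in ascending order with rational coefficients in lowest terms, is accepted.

Here q(v) = q(w) = -577/9; the classical choice R = v + w = 8/145*e1 + 96/145*e2 then realises v -> w under the sandwich.
Answer: 8/145*e1 + 96/145*e2


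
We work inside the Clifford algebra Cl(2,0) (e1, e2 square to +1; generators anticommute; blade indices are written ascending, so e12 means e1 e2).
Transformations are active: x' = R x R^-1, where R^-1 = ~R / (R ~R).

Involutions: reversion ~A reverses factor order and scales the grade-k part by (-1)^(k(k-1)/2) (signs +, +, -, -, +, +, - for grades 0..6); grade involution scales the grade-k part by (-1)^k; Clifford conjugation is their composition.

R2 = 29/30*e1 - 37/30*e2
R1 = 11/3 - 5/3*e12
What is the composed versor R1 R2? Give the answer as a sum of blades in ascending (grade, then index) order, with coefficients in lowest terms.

Distribute over the terms of R1 (each basis-blade product reordered to ascending indices, repeated generators contracted through their squares):
(11/3) R2 = 319/90*e1 - 407/90*e2
(-5/3*e12) R2 = 37/18*e1 + 29/18*e2
Summing the partial products and collecting blades:
Answer: 28/5*e1 - 131/45*e2


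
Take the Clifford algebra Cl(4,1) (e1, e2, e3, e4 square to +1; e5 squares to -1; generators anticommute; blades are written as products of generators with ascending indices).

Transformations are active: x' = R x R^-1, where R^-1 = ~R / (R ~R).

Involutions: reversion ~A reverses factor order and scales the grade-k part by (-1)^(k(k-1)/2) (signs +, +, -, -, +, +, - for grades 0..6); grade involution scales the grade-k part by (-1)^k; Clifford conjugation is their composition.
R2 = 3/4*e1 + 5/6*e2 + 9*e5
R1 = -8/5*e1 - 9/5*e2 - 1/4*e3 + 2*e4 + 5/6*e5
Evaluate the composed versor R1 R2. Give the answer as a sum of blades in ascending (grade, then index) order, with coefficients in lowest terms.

Distribute over the terms of R2 (each basis-blade product reordered to ascending indices, repeated generators contracted through their squares):
R1 (3/4*e1) = -6/5 + 27/20*e1 e2 + 3/16*e1 e3 - 3/2*e1 e4 - 5/8*e1 e5
R1 (5/6*e2) = -3/2 - 4/3*e1 e2 + 5/24*e2 e3 - 5/3*e2 e4 - 25/36*e2 e5
R1 (9*e5) = -15/2 - 72/5*e1 e5 - 81/5*e2 e5 - 9/4*e3 e5 + 18*e4 e5
Summing the partial products and collecting blades:
Answer: -51/5 + 1/60*e1 e2 + 3/16*e1 e3 - 3/2*e1 e4 - 601/40*e1 e5 + 5/24*e2 e3 - 5/3*e2 e4 - 3041/180*e2 e5 - 9/4*e3 e5 + 18*e4 e5


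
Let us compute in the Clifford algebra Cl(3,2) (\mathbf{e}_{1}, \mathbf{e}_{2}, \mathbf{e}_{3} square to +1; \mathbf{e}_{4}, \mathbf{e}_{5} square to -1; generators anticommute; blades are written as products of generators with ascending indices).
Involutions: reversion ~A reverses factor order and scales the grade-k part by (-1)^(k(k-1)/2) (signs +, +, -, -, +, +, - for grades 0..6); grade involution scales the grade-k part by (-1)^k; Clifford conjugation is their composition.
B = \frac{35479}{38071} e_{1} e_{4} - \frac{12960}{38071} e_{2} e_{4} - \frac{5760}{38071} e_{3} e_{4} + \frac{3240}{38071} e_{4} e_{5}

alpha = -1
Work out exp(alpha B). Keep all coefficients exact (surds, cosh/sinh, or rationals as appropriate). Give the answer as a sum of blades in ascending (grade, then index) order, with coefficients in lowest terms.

B^2 term by term: the squares give (\frac{35479}{38071})^2*(e_{1} e_{4})^2 + (-\frac{12960}{38071})^2*(e_{2} e_{4})^2 + (-\frac{5760}{38071})^2*(e_{3} e_{4})^2 + (\frac{3240}{38071})^2*(e_{4} e_{5})^2 = \frac{1258759441}{1449401041}*(+1) + \frac{167961600}{1449401041}*(+1) + \frac{33177600}{1449401041}*(+1) + \frac{10497600}{1449401041}*(-1) = 1 (each basis 2-blade squares to minus the product of its generators' squares); cross terms between blades sharing an index anticommute and cancel. So B^2 = 1.
B^2 = 1 — a positive square means the series sums to a boost: l = 1, alpha*l = -1, so exp(alpha B) = cosh(-1) + (sinh(-1)/1)*B = \cosh{\left(1 \right)} + (- \sinh{\left(1 \right)})*B.
Answer: \cosh{\left(1 \right)} - \frac{35479 \sinh{\left(1 \right)}}{38071} e_{1} e_{4} + \frac{12960 \sinh{\left(1 \right)}}{38071} e_{2} e_{4} + \frac{5760 \sinh{\left(1 \right)}}{38071} e_{3} e_{4} - \frac{3240 \sinh{\left(1 \right)}}{38071} e_{4} e_{5}


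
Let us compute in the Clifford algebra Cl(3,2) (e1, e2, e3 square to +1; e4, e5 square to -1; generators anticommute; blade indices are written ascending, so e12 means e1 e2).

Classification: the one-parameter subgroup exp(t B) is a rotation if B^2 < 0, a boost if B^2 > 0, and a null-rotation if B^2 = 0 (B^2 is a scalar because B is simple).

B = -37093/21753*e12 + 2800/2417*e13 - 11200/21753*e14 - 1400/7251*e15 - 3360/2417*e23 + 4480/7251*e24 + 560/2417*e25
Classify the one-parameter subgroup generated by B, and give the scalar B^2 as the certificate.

B^2 term by term: the squares give (-37093/21753)^2*(e12)^2 + (2800/2417)^2*(e13)^2 + (-11200/21753)^2*(e14)^2 + (-1400/7251)^2*(e15)^2 + (-3360/2417)^2*(e23)^2 + (4480/7251)^2*(e24)^2 + (560/2417)^2*(e25)^2 = 1375890649/473193009*(-1) + 7840000/5841889*(-1) + 125440000/473193009*(+1) + 1960000/52577001*(+1) + 11289600/5841889*(-1) + 20070400/52577001*(+1) + 313600/5841889*(+1) = -49/9 (each basis 2-blade squares to minus the product of its generators' squares); cross terms between blades sharing an index anticommute and cancel; the commuting (index-disjoint) pairs give grade-4 terms 2*c*c'*(blade product), which cancel blade by blade — e1234: -25088000/17525667 + 25088000/17525667 = 0; e1235: -3136000/5841889 + 3136000/5841889 = 0; e1245: 12544000/52577001 - 12544000/52577001 = 0 — confirming B is simple. So B^2 = -49/9.
Answer: rotation, certificate B^2 = -49/9. B^2 = -49/9 is basis-independent, so its sign is the whole story.


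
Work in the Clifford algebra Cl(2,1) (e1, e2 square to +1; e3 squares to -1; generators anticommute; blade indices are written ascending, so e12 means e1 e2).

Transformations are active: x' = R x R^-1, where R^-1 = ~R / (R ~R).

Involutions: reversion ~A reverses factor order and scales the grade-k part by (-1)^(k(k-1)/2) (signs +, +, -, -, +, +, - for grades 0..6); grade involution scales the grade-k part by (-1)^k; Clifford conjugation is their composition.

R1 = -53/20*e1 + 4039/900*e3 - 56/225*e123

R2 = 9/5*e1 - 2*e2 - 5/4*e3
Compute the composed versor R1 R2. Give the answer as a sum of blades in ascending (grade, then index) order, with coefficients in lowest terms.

Distribute over the terms of R1 (each basis-blade product reordered to ascending indices, repeated generators contracted through their squares):
(-53/20*e1) R2 = -477/100 + 53/10*e12 + 53/16*e13
(4039/900*e3) R2 = 4039/720 - 4039/500*e13 + 4039/450*e23
(-56/225*e123) R2 = -14/45*e12 - 112/225*e13 - 56/125*e23
Summing the partial products and collecting blades:
Answer: 3023/3600 + 449/90*e12 - 94739/18000*e13 + 19187/2250*e23


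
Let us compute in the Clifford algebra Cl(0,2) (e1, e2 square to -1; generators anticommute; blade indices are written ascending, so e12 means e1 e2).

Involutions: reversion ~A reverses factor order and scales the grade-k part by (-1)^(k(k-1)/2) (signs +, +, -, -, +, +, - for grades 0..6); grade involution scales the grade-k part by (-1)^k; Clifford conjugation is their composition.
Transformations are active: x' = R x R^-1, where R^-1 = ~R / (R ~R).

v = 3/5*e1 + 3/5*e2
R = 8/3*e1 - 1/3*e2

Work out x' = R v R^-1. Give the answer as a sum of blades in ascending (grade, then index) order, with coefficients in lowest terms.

~R = 8/3*e1 - 1/3*e2, and R ~R = -65/9, so R^-1 = ~R / (-65/9).
R v = -7/5 + 9/5*e12
Answer: 141/325*e1 - 237/325*e2


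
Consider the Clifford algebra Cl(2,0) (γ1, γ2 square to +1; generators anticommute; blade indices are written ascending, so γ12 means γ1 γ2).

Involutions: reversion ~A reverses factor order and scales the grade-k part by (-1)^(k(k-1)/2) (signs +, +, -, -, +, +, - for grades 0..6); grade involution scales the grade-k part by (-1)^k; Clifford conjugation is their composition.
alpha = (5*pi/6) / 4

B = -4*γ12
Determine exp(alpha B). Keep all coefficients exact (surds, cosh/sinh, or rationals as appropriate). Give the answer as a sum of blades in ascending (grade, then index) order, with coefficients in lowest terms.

B^2 = (-4)^2*(γ12)^2 = 16*(-1) = -16 (a basis 2-blade squares to minus the product of its generators' squares).
B^2 = -16 — the negative square puts this in the circular regime; l = 4, alpha*l = 5*pi/6, so exp(alpha B) = cos(5*pi/6) + (sin(5*pi/6)/4)*B = -sqrt(3)/2 + (1/8)*B.
Answer: -sqrt(3)/2 - 1/2*γ12


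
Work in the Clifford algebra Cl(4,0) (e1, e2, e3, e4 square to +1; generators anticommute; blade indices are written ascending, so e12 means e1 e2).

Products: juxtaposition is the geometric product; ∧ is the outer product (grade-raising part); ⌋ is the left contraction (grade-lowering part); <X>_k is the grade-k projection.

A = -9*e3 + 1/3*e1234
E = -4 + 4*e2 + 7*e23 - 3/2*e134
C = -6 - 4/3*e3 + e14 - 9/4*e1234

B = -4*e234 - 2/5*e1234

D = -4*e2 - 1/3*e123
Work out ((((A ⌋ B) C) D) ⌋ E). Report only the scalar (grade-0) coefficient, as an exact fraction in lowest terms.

step 1: -2/15 - 36*e24 + 18/5*e124
step 2: 4/5 + 18/5*e2 - 713/90*e3 - 36*e12 + 81*e13 - 2/15*e14 + 216*e24 - 108/5*e124 - 48*e234 + 51/10*e1234
step 3: -72/5 + 144*e1 - 151/5*e2 - 12*e3 + 8623/10*e4 + 713/270*e12 + 6/5*e13 - 352/5*e14 - 1426/45*e23 + 996/5*e34 + 4856/15*e123 - 8/15*e124 - 462/5*e134 - 2/45*e234
step 4: 901/45 + 1494/5*e1 + 132/5*e2 - 529/5*e3 + 9/5*e4 - 25869/20*e13 - 18*e14 - 504/5*e23 - 216*e34 + 108/5*e134
Answer: 901/45


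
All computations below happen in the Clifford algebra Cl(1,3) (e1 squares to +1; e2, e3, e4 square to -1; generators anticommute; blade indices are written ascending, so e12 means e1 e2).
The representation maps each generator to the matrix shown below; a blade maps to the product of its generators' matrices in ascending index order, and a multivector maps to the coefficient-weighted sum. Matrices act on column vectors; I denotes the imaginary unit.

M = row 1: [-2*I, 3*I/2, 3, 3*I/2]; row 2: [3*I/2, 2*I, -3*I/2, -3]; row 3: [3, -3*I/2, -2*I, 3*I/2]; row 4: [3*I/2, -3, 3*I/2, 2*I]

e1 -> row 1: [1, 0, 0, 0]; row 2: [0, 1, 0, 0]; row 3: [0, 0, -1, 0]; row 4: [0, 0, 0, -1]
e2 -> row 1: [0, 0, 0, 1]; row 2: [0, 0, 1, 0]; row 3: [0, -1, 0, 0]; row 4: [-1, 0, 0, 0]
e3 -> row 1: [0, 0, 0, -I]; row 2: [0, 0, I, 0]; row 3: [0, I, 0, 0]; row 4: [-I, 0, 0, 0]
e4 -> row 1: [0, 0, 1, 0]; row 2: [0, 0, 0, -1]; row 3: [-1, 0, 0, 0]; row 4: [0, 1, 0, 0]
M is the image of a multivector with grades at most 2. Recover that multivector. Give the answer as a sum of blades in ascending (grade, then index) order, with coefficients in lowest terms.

Method: the blade images are trace-orthogonal — tr(rho(e_A) rho(e_B)^-1) = 4 if A = B and 0 otherwise — and rho(e_A)^-1 = (e_A)^2 * rho(e_A) with (e_A)^2 = +1 or -1, so the coefficient of e_A in the preimage is (e_A)^2 * tr(M rho(e_A))/4.
Nonzero projections over blades of grade <= 2: e3: (e3)^2 = -1, tr(M rho(e3)) = 6, coefficient -3/2; e14: (e14)^2 = +1, tr(M rho(e14)) = 12, coefficient 3; e23: (e23)^2 = -1, tr(M rho(e23)) = -8, coefficient 2; e34: (e34)^2 = -1, tr(M rho(e34)) = 6, coefficient -3/2. Every other blade of grade <= 2 projects to 0.
Answer: -3/2*e3 + 3*e14 + 2*e23 - 3/2*e34


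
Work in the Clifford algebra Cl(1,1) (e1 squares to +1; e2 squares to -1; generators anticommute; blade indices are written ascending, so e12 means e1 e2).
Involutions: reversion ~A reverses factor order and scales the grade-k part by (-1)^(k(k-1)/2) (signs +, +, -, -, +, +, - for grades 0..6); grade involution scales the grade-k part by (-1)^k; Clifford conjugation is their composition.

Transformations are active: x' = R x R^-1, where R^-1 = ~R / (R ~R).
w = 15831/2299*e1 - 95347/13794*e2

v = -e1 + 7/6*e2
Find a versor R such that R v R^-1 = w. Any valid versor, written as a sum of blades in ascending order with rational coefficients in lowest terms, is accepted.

Reasoning: v^2 = w^2 = -13/36 since conjugation preserves the quadratic form; R = v + w = 13532/2299*e1 - 13209/2299*e2 is then valid when invertible, keeping its own part and reversing (v - w)/2.
Answer: 13532/2299*e1 - 13209/2299*e2


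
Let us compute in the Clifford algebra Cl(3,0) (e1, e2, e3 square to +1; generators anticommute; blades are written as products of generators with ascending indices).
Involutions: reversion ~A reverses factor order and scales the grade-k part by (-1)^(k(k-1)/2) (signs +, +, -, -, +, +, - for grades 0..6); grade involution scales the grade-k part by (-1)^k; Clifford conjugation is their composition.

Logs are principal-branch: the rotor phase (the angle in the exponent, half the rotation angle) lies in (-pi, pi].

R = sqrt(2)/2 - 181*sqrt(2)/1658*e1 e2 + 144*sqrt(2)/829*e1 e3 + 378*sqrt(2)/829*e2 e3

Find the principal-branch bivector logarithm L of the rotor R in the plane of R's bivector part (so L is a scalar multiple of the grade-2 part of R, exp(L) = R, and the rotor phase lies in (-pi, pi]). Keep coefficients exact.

The scalar part of R is sqrt(2)/2, which fixes the principal-branch rotor phase; the unit plane is then the bivector part divided by the sine of that phase, and L is that plane scaled by the phase.
Concretely: cos(phase) = sqrt(2)/2 gives phase = ±pi/4, and since phase/sin(phase) is even the sign is immaterial: L = (phase/sin(phase)) * <R>_2 = (sqrt(2)*pi/4) * <R>_2.
Answer: -181*pi/3316*e1 e2 + 72*pi/829*e1 e3 + 189*pi/829*e2 e3


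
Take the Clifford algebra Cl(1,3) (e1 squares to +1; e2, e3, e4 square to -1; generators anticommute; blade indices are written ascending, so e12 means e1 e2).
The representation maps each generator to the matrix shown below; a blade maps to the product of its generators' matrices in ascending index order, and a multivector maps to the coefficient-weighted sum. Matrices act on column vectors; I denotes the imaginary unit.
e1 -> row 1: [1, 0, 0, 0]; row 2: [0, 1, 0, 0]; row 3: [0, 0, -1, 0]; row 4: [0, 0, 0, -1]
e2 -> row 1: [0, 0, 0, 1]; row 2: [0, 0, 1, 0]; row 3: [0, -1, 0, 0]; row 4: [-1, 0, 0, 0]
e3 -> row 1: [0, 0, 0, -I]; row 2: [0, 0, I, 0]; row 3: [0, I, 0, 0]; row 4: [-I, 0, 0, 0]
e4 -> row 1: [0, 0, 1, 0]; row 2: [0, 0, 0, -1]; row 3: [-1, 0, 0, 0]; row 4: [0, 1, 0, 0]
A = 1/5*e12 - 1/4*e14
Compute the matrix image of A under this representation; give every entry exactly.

Bivector images (products of the table entries): rho(e12) = rho(e1)rho(e2) = row 1: [0, 0, 0, 1]; row 2: [0, 0, 1, 0]; row 3: [0, 1, 0, 0]; row 4: [1, 0, 0, 0]; rho(e14) = rho(e1)rho(e4) = row 1: [0, 0, 1, 0]; row 2: [0, 0, 0, -1]; row 3: [1, 0, 0, 0]; row 4: [0, -1, 0, 0].
M = (1/5)*rho(e12) + (-1/4)*rho(e14), summed entrywise:
Answer: row 1: [0, 0, -1/4, 1/5]; row 2: [0, 0, 1/5, 1/4]; row 3: [-1/4, 1/5, 0, 0]; row 4: [1/5, 1/4, 0, 0]


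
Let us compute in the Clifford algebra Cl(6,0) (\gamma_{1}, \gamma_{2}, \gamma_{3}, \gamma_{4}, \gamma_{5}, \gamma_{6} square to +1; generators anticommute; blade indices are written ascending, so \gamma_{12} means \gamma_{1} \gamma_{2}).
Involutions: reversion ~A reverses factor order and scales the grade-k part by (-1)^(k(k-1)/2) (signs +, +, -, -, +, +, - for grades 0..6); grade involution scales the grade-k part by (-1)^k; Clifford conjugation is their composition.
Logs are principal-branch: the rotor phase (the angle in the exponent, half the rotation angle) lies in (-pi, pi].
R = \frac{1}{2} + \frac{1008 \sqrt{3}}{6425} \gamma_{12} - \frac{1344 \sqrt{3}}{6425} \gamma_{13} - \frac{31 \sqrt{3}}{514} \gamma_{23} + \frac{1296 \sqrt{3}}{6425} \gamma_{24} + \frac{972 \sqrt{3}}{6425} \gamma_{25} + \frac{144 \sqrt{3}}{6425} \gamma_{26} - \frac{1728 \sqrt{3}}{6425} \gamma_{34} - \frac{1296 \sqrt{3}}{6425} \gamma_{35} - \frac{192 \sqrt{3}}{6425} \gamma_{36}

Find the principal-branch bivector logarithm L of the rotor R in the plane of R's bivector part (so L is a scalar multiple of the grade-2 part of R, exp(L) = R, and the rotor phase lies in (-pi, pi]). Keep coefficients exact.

The scalar part of R is \frac{1}{2}, so the principal-branch rotor phase is pinned; divide the bivector part by its sine to get the unit plane — L is the phase times that plane.
Concretely: cos(phase) = \frac{1}{2} gives phase = ±\frac{\pi}{3}, and since phase/sin(phase) is even the sign is immaterial: L = (phase/sin(phase)) * <R>_2 = (\frac{2 \sqrt{3} \pi}{9}) * <R>_2.
Answer: \frac{672 \pi}{6425} \gamma_{12} - \frac{896 \pi}{6425} \gamma_{13} - \frac{31 \pi}{771} \gamma_{23} + \frac{864 \pi}{6425} \gamma_{24} + \frac{648 \pi}{6425} \gamma_{25} + \frac{96 \pi}{6425} \gamma_{26} - \frac{1152 \pi}{6425} \gamma_{34} - \frac{864 \pi}{6425} \gamma_{35} - \frac{128 \pi}{6425} \gamma_{36}


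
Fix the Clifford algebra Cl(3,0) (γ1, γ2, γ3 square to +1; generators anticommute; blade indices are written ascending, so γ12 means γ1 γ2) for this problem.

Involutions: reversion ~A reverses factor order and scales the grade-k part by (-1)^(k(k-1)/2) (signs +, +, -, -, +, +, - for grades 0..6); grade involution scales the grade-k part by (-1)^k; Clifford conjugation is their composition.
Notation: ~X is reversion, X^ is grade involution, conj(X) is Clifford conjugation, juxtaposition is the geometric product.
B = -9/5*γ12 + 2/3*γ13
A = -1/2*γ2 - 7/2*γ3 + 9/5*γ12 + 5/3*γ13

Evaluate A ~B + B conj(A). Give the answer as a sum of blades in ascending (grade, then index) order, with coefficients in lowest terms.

first term: -479/225 - 43/30*γ1 + 21/5*γ23 - 199/30*γ123
second term: -479/225 + 43/30*γ1 - 21/5*γ23 - 199/30*γ123
Answer: -958/225 - 199/15*γ123


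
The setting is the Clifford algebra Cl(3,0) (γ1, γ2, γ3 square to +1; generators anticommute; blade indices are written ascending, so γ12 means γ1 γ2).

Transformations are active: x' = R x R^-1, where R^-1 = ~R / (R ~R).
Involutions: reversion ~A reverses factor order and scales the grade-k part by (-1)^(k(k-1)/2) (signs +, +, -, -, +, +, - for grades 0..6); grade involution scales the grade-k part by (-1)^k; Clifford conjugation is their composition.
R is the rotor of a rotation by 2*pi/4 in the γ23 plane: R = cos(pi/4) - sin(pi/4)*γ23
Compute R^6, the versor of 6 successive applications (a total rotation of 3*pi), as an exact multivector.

Rotor phase runs at HALF the rotation angle; powers of one rotor simply add phase, so after 6 steps in γ23 the phase is 6*pi/4 = 3*pi/2 and R^6 = cos(3*pi/2) - sin(3*pi/2)*γ23.
cos(3*pi/2) = 0 and sin(3*pi/2) = -1, so R^6 = γ23. The net rotation is 1*pi (after discarding 1 full turn, each of which contributes a factor -1 to the rotor); the rotor keeps the half-angle phase exactly.
Answer: γ23


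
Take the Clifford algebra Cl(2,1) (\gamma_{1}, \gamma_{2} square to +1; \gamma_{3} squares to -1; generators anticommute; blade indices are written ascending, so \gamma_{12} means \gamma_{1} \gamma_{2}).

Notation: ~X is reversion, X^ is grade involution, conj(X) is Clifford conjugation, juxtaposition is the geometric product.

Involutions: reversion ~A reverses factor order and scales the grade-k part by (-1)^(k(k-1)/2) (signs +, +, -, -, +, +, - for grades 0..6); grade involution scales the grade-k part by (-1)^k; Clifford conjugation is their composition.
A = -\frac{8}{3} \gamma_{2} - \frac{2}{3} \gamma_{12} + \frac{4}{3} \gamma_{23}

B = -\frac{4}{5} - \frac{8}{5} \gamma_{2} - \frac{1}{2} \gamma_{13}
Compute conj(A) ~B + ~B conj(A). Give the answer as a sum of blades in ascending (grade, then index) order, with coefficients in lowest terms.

first term: -\frac{64}{15} - \frac{16}{15} \gamma_{1} - \frac{32}{15} \gamma_{2} - \frac{32}{15} \gamma_{3} + \frac{2}{15} \gamma_{12} + \frac{11}{15} \gamma_{23} - \frac{4}{3} \gamma_{123}
second term: -\frac{64}{15} + \frac{16}{15} \gamma_{1} - \frac{32}{15} \gamma_{2} + \frac{32}{15} \gamma_{3} - \frac{6}{5} \gamma_{12} + \frac{7}{5} \gamma_{23} - \frac{4}{3} \gamma_{123}
Answer: -\frac{128}{15} - \frac{64}{15} \gamma_{2} - \frac{16}{15} \gamma_{12} + \frac{32}{15} \gamma_{23} - \frac{8}{3} \gamma_{123}


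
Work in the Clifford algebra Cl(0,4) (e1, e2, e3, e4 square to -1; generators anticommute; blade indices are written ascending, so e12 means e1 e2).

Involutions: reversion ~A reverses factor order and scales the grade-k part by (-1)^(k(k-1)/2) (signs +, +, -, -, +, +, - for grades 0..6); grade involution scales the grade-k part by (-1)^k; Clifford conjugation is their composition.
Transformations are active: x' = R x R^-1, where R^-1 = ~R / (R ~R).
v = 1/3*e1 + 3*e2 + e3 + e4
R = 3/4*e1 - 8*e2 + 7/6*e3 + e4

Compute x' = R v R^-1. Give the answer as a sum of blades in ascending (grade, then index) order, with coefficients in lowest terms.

~R = 3/4*e1 - 8*e2 + 7/6*e3 + e4, and R ~R = -9637/144, so R^-1 = ~R / (-9637/144).
R v = 259/12 + 59/12*e12 + 13/36*e13 + 5/12*e14 - 23/2*e23 - 11*e24 + 1/6*e34
Answer: -23623/28911*e1 + 20817/9637*e2 - 16889/9637*e3 - 15853/9637*e4
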